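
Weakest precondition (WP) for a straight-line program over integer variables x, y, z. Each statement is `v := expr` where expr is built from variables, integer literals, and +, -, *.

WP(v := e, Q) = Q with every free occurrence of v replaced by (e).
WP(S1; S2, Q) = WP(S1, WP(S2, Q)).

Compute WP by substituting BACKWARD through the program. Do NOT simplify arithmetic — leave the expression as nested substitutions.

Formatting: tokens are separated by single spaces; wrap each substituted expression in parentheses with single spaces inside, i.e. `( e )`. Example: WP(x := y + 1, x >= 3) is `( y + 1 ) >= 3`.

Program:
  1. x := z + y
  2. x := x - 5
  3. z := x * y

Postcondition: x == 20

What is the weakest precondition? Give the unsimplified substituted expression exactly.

post: x == 20
stmt 3: z := x * y  -- replace 0 occurrence(s) of z with (x * y)
  => x == 20
stmt 2: x := x - 5  -- replace 1 occurrence(s) of x with (x - 5)
  => ( x - 5 ) == 20
stmt 1: x := z + y  -- replace 1 occurrence(s) of x with (z + y)
  => ( ( z + y ) - 5 ) == 20

Answer: ( ( z + y ) - 5 ) == 20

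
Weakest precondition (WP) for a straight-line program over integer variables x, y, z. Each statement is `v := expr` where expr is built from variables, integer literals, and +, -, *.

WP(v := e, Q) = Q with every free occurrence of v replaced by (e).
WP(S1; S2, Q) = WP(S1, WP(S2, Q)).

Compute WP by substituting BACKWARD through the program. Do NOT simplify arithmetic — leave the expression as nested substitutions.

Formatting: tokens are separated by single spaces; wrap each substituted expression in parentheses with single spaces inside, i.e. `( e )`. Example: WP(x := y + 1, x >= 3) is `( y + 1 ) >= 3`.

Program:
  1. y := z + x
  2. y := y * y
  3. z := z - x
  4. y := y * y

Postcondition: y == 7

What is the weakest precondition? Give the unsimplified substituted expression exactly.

Answer: ( ( ( z + x ) * ( z + x ) ) * ( ( z + x ) * ( z + x ) ) ) == 7

Derivation:
post: y == 7
stmt 4: y := y * y  -- replace 1 occurrence(s) of y with (y * y)
  => ( y * y ) == 7
stmt 3: z := z - x  -- replace 0 occurrence(s) of z with (z - x)
  => ( y * y ) == 7
stmt 2: y := y * y  -- replace 2 occurrence(s) of y with (y * y)
  => ( ( y * y ) * ( y * y ) ) == 7
stmt 1: y := z + x  -- replace 4 occurrence(s) of y with (z + x)
  => ( ( ( z + x ) * ( z + x ) ) * ( ( z + x ) * ( z + x ) ) ) == 7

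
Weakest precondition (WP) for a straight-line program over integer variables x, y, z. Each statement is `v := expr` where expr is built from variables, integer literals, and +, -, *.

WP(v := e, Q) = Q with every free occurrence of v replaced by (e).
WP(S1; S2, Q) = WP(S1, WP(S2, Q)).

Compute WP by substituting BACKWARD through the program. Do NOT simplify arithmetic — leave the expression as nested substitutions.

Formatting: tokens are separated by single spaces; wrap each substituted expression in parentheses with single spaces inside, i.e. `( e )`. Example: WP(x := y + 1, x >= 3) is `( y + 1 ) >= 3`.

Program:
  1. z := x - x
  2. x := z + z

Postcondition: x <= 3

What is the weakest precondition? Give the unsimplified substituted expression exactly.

Answer: ( ( x - x ) + ( x - x ) ) <= 3

Derivation:
post: x <= 3
stmt 2: x := z + z  -- replace 1 occurrence(s) of x with (z + z)
  => ( z + z ) <= 3
stmt 1: z := x - x  -- replace 2 occurrence(s) of z with (x - x)
  => ( ( x - x ) + ( x - x ) ) <= 3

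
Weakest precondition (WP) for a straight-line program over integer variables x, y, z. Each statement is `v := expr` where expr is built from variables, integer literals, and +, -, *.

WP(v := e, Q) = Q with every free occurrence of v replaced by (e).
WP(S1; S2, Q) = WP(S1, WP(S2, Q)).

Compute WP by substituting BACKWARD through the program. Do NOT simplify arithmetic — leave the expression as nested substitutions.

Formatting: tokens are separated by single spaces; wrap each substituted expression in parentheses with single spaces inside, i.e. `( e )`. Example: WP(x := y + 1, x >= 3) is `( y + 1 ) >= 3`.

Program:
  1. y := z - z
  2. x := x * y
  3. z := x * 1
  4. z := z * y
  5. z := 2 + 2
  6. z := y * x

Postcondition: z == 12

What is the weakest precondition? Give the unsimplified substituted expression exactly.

post: z == 12
stmt 6: z := y * x  -- replace 1 occurrence(s) of z with (y * x)
  => ( y * x ) == 12
stmt 5: z := 2 + 2  -- replace 0 occurrence(s) of z with (2 + 2)
  => ( y * x ) == 12
stmt 4: z := z * y  -- replace 0 occurrence(s) of z with (z * y)
  => ( y * x ) == 12
stmt 3: z := x * 1  -- replace 0 occurrence(s) of z with (x * 1)
  => ( y * x ) == 12
stmt 2: x := x * y  -- replace 1 occurrence(s) of x with (x * y)
  => ( y * ( x * y ) ) == 12
stmt 1: y := z - z  -- replace 2 occurrence(s) of y with (z - z)
  => ( ( z - z ) * ( x * ( z - z ) ) ) == 12

Answer: ( ( z - z ) * ( x * ( z - z ) ) ) == 12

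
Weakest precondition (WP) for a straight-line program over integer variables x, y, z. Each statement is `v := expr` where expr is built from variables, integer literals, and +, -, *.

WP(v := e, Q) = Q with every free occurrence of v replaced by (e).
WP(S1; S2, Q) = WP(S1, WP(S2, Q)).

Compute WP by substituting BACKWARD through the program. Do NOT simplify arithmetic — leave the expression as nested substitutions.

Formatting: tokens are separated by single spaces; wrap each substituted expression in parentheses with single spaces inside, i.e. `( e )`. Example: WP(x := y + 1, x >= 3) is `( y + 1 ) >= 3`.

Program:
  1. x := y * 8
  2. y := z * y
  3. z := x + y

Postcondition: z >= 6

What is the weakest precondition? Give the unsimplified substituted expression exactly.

post: z >= 6
stmt 3: z := x + y  -- replace 1 occurrence(s) of z with (x + y)
  => ( x + y ) >= 6
stmt 2: y := z * y  -- replace 1 occurrence(s) of y with (z * y)
  => ( x + ( z * y ) ) >= 6
stmt 1: x := y * 8  -- replace 1 occurrence(s) of x with (y * 8)
  => ( ( y * 8 ) + ( z * y ) ) >= 6

Answer: ( ( y * 8 ) + ( z * y ) ) >= 6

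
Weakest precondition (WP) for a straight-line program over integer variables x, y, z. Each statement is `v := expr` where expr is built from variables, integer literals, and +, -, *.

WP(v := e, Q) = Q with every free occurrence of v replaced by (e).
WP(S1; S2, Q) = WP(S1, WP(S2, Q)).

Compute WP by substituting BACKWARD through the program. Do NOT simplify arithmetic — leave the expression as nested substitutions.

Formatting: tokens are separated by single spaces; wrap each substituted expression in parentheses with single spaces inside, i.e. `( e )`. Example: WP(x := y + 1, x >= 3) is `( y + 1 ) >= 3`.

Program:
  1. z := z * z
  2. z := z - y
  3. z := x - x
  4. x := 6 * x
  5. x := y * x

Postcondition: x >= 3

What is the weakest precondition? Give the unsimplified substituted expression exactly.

post: x >= 3
stmt 5: x := y * x  -- replace 1 occurrence(s) of x with (y * x)
  => ( y * x ) >= 3
stmt 4: x := 6 * x  -- replace 1 occurrence(s) of x with (6 * x)
  => ( y * ( 6 * x ) ) >= 3
stmt 3: z := x - x  -- replace 0 occurrence(s) of z with (x - x)
  => ( y * ( 6 * x ) ) >= 3
stmt 2: z := z - y  -- replace 0 occurrence(s) of z with (z - y)
  => ( y * ( 6 * x ) ) >= 3
stmt 1: z := z * z  -- replace 0 occurrence(s) of z with (z * z)
  => ( y * ( 6 * x ) ) >= 3

Answer: ( y * ( 6 * x ) ) >= 3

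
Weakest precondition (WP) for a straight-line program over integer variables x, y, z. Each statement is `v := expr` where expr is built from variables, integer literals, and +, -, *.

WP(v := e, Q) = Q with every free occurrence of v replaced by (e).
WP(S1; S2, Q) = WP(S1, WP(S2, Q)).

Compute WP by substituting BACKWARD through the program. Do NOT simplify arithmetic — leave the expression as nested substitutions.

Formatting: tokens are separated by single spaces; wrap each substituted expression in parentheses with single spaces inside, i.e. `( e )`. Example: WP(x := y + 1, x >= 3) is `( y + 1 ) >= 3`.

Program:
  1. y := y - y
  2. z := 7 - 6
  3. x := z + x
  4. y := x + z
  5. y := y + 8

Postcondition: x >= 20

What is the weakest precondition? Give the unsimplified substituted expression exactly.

post: x >= 20
stmt 5: y := y + 8  -- replace 0 occurrence(s) of y with (y + 8)
  => x >= 20
stmt 4: y := x + z  -- replace 0 occurrence(s) of y with (x + z)
  => x >= 20
stmt 3: x := z + x  -- replace 1 occurrence(s) of x with (z + x)
  => ( z + x ) >= 20
stmt 2: z := 7 - 6  -- replace 1 occurrence(s) of z with (7 - 6)
  => ( ( 7 - 6 ) + x ) >= 20
stmt 1: y := y - y  -- replace 0 occurrence(s) of y with (y - y)
  => ( ( 7 - 6 ) + x ) >= 20

Answer: ( ( 7 - 6 ) + x ) >= 20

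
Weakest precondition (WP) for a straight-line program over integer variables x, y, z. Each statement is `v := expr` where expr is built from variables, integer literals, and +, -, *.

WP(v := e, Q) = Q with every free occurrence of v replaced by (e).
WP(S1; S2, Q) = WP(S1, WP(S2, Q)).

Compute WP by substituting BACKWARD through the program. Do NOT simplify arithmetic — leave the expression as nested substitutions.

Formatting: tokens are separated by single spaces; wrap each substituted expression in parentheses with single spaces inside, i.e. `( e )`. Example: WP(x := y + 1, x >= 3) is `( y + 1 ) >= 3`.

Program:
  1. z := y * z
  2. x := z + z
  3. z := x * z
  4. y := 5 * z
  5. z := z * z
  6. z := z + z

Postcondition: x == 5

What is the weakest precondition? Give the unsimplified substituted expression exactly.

Answer: ( ( y * z ) + ( y * z ) ) == 5

Derivation:
post: x == 5
stmt 6: z := z + z  -- replace 0 occurrence(s) of z with (z + z)
  => x == 5
stmt 5: z := z * z  -- replace 0 occurrence(s) of z with (z * z)
  => x == 5
stmt 4: y := 5 * z  -- replace 0 occurrence(s) of y with (5 * z)
  => x == 5
stmt 3: z := x * z  -- replace 0 occurrence(s) of z with (x * z)
  => x == 5
stmt 2: x := z + z  -- replace 1 occurrence(s) of x with (z + z)
  => ( z + z ) == 5
stmt 1: z := y * z  -- replace 2 occurrence(s) of z with (y * z)
  => ( ( y * z ) + ( y * z ) ) == 5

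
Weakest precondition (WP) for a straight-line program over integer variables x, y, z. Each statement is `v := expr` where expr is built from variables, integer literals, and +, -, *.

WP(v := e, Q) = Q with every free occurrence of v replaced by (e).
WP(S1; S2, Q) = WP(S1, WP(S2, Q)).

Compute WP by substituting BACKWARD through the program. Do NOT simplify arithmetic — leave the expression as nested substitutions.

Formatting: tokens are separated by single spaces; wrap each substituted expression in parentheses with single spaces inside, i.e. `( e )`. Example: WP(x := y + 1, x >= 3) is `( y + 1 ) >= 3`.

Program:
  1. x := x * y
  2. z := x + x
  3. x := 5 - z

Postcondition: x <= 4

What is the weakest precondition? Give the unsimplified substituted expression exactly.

post: x <= 4
stmt 3: x := 5 - z  -- replace 1 occurrence(s) of x with (5 - z)
  => ( 5 - z ) <= 4
stmt 2: z := x + x  -- replace 1 occurrence(s) of z with (x + x)
  => ( 5 - ( x + x ) ) <= 4
stmt 1: x := x * y  -- replace 2 occurrence(s) of x with (x * y)
  => ( 5 - ( ( x * y ) + ( x * y ) ) ) <= 4

Answer: ( 5 - ( ( x * y ) + ( x * y ) ) ) <= 4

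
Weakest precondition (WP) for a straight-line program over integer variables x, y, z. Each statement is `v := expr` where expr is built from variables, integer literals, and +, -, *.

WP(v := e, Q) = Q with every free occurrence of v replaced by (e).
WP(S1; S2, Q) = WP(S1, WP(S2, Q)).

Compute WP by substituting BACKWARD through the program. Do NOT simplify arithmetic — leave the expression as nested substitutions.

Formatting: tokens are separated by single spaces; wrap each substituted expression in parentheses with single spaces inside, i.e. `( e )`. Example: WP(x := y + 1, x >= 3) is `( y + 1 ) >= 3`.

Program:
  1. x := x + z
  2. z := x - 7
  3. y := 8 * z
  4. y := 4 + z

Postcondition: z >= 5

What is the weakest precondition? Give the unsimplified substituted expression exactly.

Answer: ( ( x + z ) - 7 ) >= 5

Derivation:
post: z >= 5
stmt 4: y := 4 + z  -- replace 0 occurrence(s) of y with (4 + z)
  => z >= 5
stmt 3: y := 8 * z  -- replace 0 occurrence(s) of y with (8 * z)
  => z >= 5
stmt 2: z := x - 7  -- replace 1 occurrence(s) of z with (x - 7)
  => ( x - 7 ) >= 5
stmt 1: x := x + z  -- replace 1 occurrence(s) of x with (x + z)
  => ( ( x + z ) - 7 ) >= 5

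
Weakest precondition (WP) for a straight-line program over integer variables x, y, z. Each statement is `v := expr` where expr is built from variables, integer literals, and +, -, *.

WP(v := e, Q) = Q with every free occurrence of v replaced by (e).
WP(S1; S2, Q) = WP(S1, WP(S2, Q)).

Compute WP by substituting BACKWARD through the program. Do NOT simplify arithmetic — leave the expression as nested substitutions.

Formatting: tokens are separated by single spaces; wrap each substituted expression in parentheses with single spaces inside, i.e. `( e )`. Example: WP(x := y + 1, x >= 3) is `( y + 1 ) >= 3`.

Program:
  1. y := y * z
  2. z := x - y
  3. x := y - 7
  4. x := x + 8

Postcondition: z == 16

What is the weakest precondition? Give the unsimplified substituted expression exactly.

Answer: ( x - ( y * z ) ) == 16

Derivation:
post: z == 16
stmt 4: x := x + 8  -- replace 0 occurrence(s) of x with (x + 8)
  => z == 16
stmt 3: x := y - 7  -- replace 0 occurrence(s) of x with (y - 7)
  => z == 16
stmt 2: z := x - y  -- replace 1 occurrence(s) of z with (x - y)
  => ( x - y ) == 16
stmt 1: y := y * z  -- replace 1 occurrence(s) of y with (y * z)
  => ( x - ( y * z ) ) == 16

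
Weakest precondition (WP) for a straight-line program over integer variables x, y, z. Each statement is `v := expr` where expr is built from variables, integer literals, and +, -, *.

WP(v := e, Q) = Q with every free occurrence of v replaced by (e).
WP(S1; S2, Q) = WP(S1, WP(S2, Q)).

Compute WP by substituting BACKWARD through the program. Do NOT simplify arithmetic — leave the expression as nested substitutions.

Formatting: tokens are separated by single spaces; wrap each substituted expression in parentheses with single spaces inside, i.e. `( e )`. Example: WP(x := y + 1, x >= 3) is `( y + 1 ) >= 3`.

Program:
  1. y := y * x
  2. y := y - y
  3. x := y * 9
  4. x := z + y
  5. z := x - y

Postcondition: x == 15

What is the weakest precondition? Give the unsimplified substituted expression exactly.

post: x == 15
stmt 5: z := x - y  -- replace 0 occurrence(s) of z with (x - y)
  => x == 15
stmt 4: x := z + y  -- replace 1 occurrence(s) of x with (z + y)
  => ( z + y ) == 15
stmt 3: x := y * 9  -- replace 0 occurrence(s) of x with (y * 9)
  => ( z + y ) == 15
stmt 2: y := y - y  -- replace 1 occurrence(s) of y with (y - y)
  => ( z + ( y - y ) ) == 15
stmt 1: y := y * x  -- replace 2 occurrence(s) of y with (y * x)
  => ( z + ( ( y * x ) - ( y * x ) ) ) == 15

Answer: ( z + ( ( y * x ) - ( y * x ) ) ) == 15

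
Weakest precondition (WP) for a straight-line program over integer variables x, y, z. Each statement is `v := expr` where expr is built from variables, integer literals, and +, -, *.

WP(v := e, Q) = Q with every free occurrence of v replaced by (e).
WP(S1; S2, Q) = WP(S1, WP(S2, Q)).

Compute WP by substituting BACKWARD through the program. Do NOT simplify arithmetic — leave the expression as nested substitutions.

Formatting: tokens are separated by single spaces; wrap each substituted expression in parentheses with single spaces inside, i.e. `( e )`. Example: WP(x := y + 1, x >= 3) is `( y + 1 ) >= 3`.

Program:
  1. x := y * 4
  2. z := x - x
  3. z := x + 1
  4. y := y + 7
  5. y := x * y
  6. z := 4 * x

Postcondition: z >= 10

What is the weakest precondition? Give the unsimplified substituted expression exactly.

Answer: ( 4 * ( y * 4 ) ) >= 10

Derivation:
post: z >= 10
stmt 6: z := 4 * x  -- replace 1 occurrence(s) of z with (4 * x)
  => ( 4 * x ) >= 10
stmt 5: y := x * y  -- replace 0 occurrence(s) of y with (x * y)
  => ( 4 * x ) >= 10
stmt 4: y := y + 7  -- replace 0 occurrence(s) of y with (y + 7)
  => ( 4 * x ) >= 10
stmt 3: z := x + 1  -- replace 0 occurrence(s) of z with (x + 1)
  => ( 4 * x ) >= 10
stmt 2: z := x - x  -- replace 0 occurrence(s) of z with (x - x)
  => ( 4 * x ) >= 10
stmt 1: x := y * 4  -- replace 1 occurrence(s) of x with (y * 4)
  => ( 4 * ( y * 4 ) ) >= 10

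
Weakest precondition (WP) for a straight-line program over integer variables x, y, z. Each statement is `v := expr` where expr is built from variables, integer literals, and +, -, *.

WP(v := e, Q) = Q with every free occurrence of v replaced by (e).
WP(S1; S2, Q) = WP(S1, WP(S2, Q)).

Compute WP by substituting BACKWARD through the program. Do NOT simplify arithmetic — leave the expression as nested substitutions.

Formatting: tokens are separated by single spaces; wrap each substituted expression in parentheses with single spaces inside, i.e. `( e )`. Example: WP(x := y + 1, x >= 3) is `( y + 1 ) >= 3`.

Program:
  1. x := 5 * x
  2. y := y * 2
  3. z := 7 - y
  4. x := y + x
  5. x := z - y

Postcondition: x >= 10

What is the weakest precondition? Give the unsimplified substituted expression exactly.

post: x >= 10
stmt 5: x := z - y  -- replace 1 occurrence(s) of x with (z - y)
  => ( z - y ) >= 10
stmt 4: x := y + x  -- replace 0 occurrence(s) of x with (y + x)
  => ( z - y ) >= 10
stmt 3: z := 7 - y  -- replace 1 occurrence(s) of z with (7 - y)
  => ( ( 7 - y ) - y ) >= 10
stmt 2: y := y * 2  -- replace 2 occurrence(s) of y with (y * 2)
  => ( ( 7 - ( y * 2 ) ) - ( y * 2 ) ) >= 10
stmt 1: x := 5 * x  -- replace 0 occurrence(s) of x with (5 * x)
  => ( ( 7 - ( y * 2 ) ) - ( y * 2 ) ) >= 10

Answer: ( ( 7 - ( y * 2 ) ) - ( y * 2 ) ) >= 10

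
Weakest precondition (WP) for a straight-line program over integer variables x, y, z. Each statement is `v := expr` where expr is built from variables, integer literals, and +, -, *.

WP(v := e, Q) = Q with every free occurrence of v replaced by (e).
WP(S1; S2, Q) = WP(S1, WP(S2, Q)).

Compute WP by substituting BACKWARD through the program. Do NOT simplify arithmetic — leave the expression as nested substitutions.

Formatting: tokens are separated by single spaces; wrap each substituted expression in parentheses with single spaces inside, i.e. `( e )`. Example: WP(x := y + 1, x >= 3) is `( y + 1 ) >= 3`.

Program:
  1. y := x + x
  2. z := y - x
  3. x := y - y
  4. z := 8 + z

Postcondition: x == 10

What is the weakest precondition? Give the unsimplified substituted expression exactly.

Answer: ( ( x + x ) - ( x + x ) ) == 10

Derivation:
post: x == 10
stmt 4: z := 8 + z  -- replace 0 occurrence(s) of z with (8 + z)
  => x == 10
stmt 3: x := y - y  -- replace 1 occurrence(s) of x with (y - y)
  => ( y - y ) == 10
stmt 2: z := y - x  -- replace 0 occurrence(s) of z with (y - x)
  => ( y - y ) == 10
stmt 1: y := x + x  -- replace 2 occurrence(s) of y with (x + x)
  => ( ( x + x ) - ( x + x ) ) == 10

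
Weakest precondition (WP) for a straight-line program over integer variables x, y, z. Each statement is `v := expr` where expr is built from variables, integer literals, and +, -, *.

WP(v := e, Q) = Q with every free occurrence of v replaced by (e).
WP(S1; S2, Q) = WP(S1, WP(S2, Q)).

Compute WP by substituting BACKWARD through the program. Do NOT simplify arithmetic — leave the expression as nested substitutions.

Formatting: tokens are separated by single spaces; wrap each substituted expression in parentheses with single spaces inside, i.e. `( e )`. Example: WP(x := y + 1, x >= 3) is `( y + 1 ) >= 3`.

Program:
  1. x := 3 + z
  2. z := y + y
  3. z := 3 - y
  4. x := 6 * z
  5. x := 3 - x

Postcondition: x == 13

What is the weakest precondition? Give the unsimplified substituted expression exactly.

post: x == 13
stmt 5: x := 3 - x  -- replace 1 occurrence(s) of x with (3 - x)
  => ( 3 - x ) == 13
stmt 4: x := 6 * z  -- replace 1 occurrence(s) of x with (6 * z)
  => ( 3 - ( 6 * z ) ) == 13
stmt 3: z := 3 - y  -- replace 1 occurrence(s) of z with (3 - y)
  => ( 3 - ( 6 * ( 3 - y ) ) ) == 13
stmt 2: z := y + y  -- replace 0 occurrence(s) of z with (y + y)
  => ( 3 - ( 6 * ( 3 - y ) ) ) == 13
stmt 1: x := 3 + z  -- replace 0 occurrence(s) of x with (3 + z)
  => ( 3 - ( 6 * ( 3 - y ) ) ) == 13

Answer: ( 3 - ( 6 * ( 3 - y ) ) ) == 13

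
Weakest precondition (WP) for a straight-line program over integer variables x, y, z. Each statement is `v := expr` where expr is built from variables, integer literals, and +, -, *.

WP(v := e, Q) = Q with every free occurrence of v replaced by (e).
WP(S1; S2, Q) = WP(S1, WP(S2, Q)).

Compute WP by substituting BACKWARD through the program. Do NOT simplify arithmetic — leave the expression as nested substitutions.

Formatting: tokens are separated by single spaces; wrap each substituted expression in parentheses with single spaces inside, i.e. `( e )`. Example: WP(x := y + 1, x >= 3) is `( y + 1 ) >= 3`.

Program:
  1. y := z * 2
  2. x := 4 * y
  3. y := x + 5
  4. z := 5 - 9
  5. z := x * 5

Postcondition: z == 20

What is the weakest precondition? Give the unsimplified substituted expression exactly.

Answer: ( ( 4 * ( z * 2 ) ) * 5 ) == 20

Derivation:
post: z == 20
stmt 5: z := x * 5  -- replace 1 occurrence(s) of z with (x * 5)
  => ( x * 5 ) == 20
stmt 4: z := 5 - 9  -- replace 0 occurrence(s) of z with (5 - 9)
  => ( x * 5 ) == 20
stmt 3: y := x + 5  -- replace 0 occurrence(s) of y with (x + 5)
  => ( x * 5 ) == 20
stmt 2: x := 4 * y  -- replace 1 occurrence(s) of x with (4 * y)
  => ( ( 4 * y ) * 5 ) == 20
stmt 1: y := z * 2  -- replace 1 occurrence(s) of y with (z * 2)
  => ( ( 4 * ( z * 2 ) ) * 5 ) == 20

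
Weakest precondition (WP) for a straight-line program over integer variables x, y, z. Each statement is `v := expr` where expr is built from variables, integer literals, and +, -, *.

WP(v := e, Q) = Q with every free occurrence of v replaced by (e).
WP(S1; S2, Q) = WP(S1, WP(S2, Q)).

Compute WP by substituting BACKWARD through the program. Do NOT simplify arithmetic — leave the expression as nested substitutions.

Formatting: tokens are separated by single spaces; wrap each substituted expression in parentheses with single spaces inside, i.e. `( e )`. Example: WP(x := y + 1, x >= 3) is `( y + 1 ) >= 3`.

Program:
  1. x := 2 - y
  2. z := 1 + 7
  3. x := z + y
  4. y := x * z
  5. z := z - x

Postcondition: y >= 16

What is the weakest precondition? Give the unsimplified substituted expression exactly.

Answer: ( ( ( 1 + 7 ) + y ) * ( 1 + 7 ) ) >= 16

Derivation:
post: y >= 16
stmt 5: z := z - x  -- replace 0 occurrence(s) of z with (z - x)
  => y >= 16
stmt 4: y := x * z  -- replace 1 occurrence(s) of y with (x * z)
  => ( x * z ) >= 16
stmt 3: x := z + y  -- replace 1 occurrence(s) of x with (z + y)
  => ( ( z + y ) * z ) >= 16
stmt 2: z := 1 + 7  -- replace 2 occurrence(s) of z with (1 + 7)
  => ( ( ( 1 + 7 ) + y ) * ( 1 + 7 ) ) >= 16
stmt 1: x := 2 - y  -- replace 0 occurrence(s) of x with (2 - y)
  => ( ( ( 1 + 7 ) + y ) * ( 1 + 7 ) ) >= 16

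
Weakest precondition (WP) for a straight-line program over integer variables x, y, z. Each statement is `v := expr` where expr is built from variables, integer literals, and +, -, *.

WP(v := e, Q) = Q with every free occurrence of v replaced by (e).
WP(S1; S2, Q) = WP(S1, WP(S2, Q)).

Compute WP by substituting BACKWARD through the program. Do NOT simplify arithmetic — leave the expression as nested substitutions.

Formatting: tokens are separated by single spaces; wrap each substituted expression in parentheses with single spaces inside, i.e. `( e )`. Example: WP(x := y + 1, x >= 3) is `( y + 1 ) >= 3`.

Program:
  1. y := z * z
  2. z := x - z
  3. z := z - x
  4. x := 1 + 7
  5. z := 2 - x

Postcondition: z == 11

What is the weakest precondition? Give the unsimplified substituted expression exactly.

Answer: ( 2 - ( 1 + 7 ) ) == 11

Derivation:
post: z == 11
stmt 5: z := 2 - x  -- replace 1 occurrence(s) of z with (2 - x)
  => ( 2 - x ) == 11
stmt 4: x := 1 + 7  -- replace 1 occurrence(s) of x with (1 + 7)
  => ( 2 - ( 1 + 7 ) ) == 11
stmt 3: z := z - x  -- replace 0 occurrence(s) of z with (z - x)
  => ( 2 - ( 1 + 7 ) ) == 11
stmt 2: z := x - z  -- replace 0 occurrence(s) of z with (x - z)
  => ( 2 - ( 1 + 7 ) ) == 11
stmt 1: y := z * z  -- replace 0 occurrence(s) of y with (z * z)
  => ( 2 - ( 1 + 7 ) ) == 11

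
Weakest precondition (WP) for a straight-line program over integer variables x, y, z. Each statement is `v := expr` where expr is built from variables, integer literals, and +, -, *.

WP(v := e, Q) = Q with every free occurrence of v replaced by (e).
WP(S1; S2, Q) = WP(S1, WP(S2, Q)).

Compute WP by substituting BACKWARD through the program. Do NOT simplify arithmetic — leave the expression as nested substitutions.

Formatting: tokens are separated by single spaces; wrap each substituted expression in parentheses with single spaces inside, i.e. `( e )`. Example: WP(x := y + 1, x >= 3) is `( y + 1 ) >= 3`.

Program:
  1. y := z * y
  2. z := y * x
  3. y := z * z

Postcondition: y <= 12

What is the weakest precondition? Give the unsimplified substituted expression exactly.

Answer: ( ( ( z * y ) * x ) * ( ( z * y ) * x ) ) <= 12

Derivation:
post: y <= 12
stmt 3: y := z * z  -- replace 1 occurrence(s) of y with (z * z)
  => ( z * z ) <= 12
stmt 2: z := y * x  -- replace 2 occurrence(s) of z with (y * x)
  => ( ( y * x ) * ( y * x ) ) <= 12
stmt 1: y := z * y  -- replace 2 occurrence(s) of y with (z * y)
  => ( ( ( z * y ) * x ) * ( ( z * y ) * x ) ) <= 12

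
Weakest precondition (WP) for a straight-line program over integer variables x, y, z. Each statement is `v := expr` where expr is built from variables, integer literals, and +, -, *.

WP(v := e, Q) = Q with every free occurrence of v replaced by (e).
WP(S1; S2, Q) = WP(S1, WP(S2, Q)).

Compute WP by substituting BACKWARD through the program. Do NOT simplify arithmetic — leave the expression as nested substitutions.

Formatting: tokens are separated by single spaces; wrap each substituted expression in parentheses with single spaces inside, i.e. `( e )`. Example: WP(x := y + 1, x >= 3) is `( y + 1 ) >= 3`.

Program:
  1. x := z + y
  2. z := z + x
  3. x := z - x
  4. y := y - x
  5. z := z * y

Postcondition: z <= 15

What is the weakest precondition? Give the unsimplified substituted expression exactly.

Answer: ( ( z + ( z + y ) ) * ( y - ( ( z + ( z + y ) ) - ( z + y ) ) ) ) <= 15

Derivation:
post: z <= 15
stmt 5: z := z * y  -- replace 1 occurrence(s) of z with (z * y)
  => ( z * y ) <= 15
stmt 4: y := y - x  -- replace 1 occurrence(s) of y with (y - x)
  => ( z * ( y - x ) ) <= 15
stmt 3: x := z - x  -- replace 1 occurrence(s) of x with (z - x)
  => ( z * ( y - ( z - x ) ) ) <= 15
stmt 2: z := z + x  -- replace 2 occurrence(s) of z with (z + x)
  => ( ( z + x ) * ( y - ( ( z + x ) - x ) ) ) <= 15
stmt 1: x := z + y  -- replace 3 occurrence(s) of x with (z + y)
  => ( ( z + ( z + y ) ) * ( y - ( ( z + ( z + y ) ) - ( z + y ) ) ) ) <= 15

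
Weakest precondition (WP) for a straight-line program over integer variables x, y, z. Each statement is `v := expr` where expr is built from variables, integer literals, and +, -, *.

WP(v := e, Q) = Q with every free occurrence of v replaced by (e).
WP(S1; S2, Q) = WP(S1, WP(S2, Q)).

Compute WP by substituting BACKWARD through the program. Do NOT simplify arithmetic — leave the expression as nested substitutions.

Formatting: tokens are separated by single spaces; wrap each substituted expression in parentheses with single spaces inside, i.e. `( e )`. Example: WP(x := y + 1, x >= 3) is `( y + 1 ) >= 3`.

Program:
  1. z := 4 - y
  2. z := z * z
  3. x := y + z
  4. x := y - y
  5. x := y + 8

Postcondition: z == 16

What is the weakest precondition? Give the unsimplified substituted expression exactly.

Answer: ( ( 4 - y ) * ( 4 - y ) ) == 16

Derivation:
post: z == 16
stmt 5: x := y + 8  -- replace 0 occurrence(s) of x with (y + 8)
  => z == 16
stmt 4: x := y - y  -- replace 0 occurrence(s) of x with (y - y)
  => z == 16
stmt 3: x := y + z  -- replace 0 occurrence(s) of x with (y + z)
  => z == 16
stmt 2: z := z * z  -- replace 1 occurrence(s) of z with (z * z)
  => ( z * z ) == 16
stmt 1: z := 4 - y  -- replace 2 occurrence(s) of z with (4 - y)
  => ( ( 4 - y ) * ( 4 - y ) ) == 16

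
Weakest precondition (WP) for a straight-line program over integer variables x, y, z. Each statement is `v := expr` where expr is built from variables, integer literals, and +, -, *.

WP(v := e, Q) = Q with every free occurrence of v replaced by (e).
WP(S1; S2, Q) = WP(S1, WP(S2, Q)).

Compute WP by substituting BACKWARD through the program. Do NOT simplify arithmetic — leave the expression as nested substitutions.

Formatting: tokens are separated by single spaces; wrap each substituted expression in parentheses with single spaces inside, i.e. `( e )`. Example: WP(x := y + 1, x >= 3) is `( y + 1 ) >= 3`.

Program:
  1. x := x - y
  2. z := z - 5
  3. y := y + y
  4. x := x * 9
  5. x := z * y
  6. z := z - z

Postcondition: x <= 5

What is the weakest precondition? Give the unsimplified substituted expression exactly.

post: x <= 5
stmt 6: z := z - z  -- replace 0 occurrence(s) of z with (z - z)
  => x <= 5
stmt 5: x := z * y  -- replace 1 occurrence(s) of x with (z * y)
  => ( z * y ) <= 5
stmt 4: x := x * 9  -- replace 0 occurrence(s) of x with (x * 9)
  => ( z * y ) <= 5
stmt 3: y := y + y  -- replace 1 occurrence(s) of y with (y + y)
  => ( z * ( y + y ) ) <= 5
stmt 2: z := z - 5  -- replace 1 occurrence(s) of z with (z - 5)
  => ( ( z - 5 ) * ( y + y ) ) <= 5
stmt 1: x := x - y  -- replace 0 occurrence(s) of x with (x - y)
  => ( ( z - 5 ) * ( y + y ) ) <= 5

Answer: ( ( z - 5 ) * ( y + y ) ) <= 5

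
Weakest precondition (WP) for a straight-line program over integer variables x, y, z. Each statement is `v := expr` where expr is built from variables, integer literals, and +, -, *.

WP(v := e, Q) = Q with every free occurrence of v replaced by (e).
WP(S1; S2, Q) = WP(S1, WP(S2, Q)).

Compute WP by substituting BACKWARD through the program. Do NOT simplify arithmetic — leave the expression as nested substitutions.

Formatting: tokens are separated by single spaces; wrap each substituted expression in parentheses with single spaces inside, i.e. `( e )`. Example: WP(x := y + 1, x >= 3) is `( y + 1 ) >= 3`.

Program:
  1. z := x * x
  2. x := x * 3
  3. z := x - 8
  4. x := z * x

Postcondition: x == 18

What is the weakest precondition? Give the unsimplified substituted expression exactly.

Answer: ( ( ( x * 3 ) - 8 ) * ( x * 3 ) ) == 18

Derivation:
post: x == 18
stmt 4: x := z * x  -- replace 1 occurrence(s) of x with (z * x)
  => ( z * x ) == 18
stmt 3: z := x - 8  -- replace 1 occurrence(s) of z with (x - 8)
  => ( ( x - 8 ) * x ) == 18
stmt 2: x := x * 3  -- replace 2 occurrence(s) of x with (x * 3)
  => ( ( ( x * 3 ) - 8 ) * ( x * 3 ) ) == 18
stmt 1: z := x * x  -- replace 0 occurrence(s) of z with (x * x)
  => ( ( ( x * 3 ) - 8 ) * ( x * 3 ) ) == 18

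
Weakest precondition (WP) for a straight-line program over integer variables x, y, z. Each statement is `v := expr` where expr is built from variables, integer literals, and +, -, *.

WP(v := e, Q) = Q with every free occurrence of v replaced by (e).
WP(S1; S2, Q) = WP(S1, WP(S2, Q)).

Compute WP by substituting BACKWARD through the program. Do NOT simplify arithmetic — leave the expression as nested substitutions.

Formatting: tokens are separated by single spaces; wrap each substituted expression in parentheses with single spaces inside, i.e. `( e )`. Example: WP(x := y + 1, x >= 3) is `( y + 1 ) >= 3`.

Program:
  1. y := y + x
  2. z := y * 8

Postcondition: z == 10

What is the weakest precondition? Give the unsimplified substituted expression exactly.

post: z == 10
stmt 2: z := y * 8  -- replace 1 occurrence(s) of z with (y * 8)
  => ( y * 8 ) == 10
stmt 1: y := y + x  -- replace 1 occurrence(s) of y with (y + x)
  => ( ( y + x ) * 8 ) == 10

Answer: ( ( y + x ) * 8 ) == 10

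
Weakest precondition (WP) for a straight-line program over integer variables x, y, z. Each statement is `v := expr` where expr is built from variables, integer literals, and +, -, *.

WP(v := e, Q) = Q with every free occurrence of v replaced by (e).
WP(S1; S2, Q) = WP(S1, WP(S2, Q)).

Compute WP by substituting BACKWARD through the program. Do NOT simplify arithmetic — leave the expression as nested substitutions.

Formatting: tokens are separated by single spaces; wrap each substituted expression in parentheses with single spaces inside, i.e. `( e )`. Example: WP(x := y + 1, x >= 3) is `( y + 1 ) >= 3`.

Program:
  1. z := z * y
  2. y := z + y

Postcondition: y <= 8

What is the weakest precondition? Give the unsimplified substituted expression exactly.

post: y <= 8
stmt 2: y := z + y  -- replace 1 occurrence(s) of y with (z + y)
  => ( z + y ) <= 8
stmt 1: z := z * y  -- replace 1 occurrence(s) of z with (z * y)
  => ( ( z * y ) + y ) <= 8

Answer: ( ( z * y ) + y ) <= 8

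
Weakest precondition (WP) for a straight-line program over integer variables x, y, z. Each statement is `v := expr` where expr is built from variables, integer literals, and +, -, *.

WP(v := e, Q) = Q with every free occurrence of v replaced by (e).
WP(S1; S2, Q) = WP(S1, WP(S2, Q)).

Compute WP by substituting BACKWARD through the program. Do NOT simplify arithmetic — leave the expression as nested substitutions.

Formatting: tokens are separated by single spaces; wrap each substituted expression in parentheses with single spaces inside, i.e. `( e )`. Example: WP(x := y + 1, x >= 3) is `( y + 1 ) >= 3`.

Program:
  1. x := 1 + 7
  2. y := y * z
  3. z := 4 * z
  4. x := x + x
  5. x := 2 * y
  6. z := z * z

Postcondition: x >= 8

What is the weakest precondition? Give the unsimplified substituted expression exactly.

post: x >= 8
stmt 6: z := z * z  -- replace 0 occurrence(s) of z with (z * z)
  => x >= 8
stmt 5: x := 2 * y  -- replace 1 occurrence(s) of x with (2 * y)
  => ( 2 * y ) >= 8
stmt 4: x := x + x  -- replace 0 occurrence(s) of x with (x + x)
  => ( 2 * y ) >= 8
stmt 3: z := 4 * z  -- replace 0 occurrence(s) of z with (4 * z)
  => ( 2 * y ) >= 8
stmt 2: y := y * z  -- replace 1 occurrence(s) of y with (y * z)
  => ( 2 * ( y * z ) ) >= 8
stmt 1: x := 1 + 7  -- replace 0 occurrence(s) of x with (1 + 7)
  => ( 2 * ( y * z ) ) >= 8

Answer: ( 2 * ( y * z ) ) >= 8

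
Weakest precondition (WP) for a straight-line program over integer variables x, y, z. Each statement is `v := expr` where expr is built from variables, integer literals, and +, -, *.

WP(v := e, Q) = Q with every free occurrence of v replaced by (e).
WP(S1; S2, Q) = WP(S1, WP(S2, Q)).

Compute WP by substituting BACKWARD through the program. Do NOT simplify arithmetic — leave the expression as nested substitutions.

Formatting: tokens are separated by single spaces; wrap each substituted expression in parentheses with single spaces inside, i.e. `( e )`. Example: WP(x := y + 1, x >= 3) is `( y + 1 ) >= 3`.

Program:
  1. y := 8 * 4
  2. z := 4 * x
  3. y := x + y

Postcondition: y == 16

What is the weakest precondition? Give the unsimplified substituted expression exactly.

Answer: ( x + ( 8 * 4 ) ) == 16

Derivation:
post: y == 16
stmt 3: y := x + y  -- replace 1 occurrence(s) of y with (x + y)
  => ( x + y ) == 16
stmt 2: z := 4 * x  -- replace 0 occurrence(s) of z with (4 * x)
  => ( x + y ) == 16
stmt 1: y := 8 * 4  -- replace 1 occurrence(s) of y with (8 * 4)
  => ( x + ( 8 * 4 ) ) == 16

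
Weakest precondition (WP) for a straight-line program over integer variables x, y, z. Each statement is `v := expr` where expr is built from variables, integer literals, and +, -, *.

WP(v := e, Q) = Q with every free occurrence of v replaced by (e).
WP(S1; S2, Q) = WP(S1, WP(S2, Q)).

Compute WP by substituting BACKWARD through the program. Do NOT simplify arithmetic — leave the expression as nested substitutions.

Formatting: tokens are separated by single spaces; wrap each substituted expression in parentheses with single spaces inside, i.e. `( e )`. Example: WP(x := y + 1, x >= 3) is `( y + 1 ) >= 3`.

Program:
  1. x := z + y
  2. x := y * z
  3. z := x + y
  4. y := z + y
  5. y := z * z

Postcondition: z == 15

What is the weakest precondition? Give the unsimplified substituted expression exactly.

post: z == 15
stmt 5: y := z * z  -- replace 0 occurrence(s) of y with (z * z)
  => z == 15
stmt 4: y := z + y  -- replace 0 occurrence(s) of y with (z + y)
  => z == 15
stmt 3: z := x + y  -- replace 1 occurrence(s) of z with (x + y)
  => ( x + y ) == 15
stmt 2: x := y * z  -- replace 1 occurrence(s) of x with (y * z)
  => ( ( y * z ) + y ) == 15
stmt 1: x := z + y  -- replace 0 occurrence(s) of x with (z + y)
  => ( ( y * z ) + y ) == 15

Answer: ( ( y * z ) + y ) == 15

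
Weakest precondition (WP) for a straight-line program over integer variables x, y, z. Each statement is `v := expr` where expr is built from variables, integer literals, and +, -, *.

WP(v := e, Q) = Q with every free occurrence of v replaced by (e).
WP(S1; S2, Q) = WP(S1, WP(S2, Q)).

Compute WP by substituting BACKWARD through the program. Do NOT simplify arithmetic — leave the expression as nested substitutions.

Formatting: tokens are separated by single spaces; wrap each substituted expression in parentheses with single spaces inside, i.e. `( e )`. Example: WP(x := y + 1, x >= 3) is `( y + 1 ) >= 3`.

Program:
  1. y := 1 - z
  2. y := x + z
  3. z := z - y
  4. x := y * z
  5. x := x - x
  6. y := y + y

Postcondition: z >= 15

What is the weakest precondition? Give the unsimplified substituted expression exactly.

post: z >= 15
stmt 6: y := y + y  -- replace 0 occurrence(s) of y with (y + y)
  => z >= 15
stmt 5: x := x - x  -- replace 0 occurrence(s) of x with (x - x)
  => z >= 15
stmt 4: x := y * z  -- replace 0 occurrence(s) of x with (y * z)
  => z >= 15
stmt 3: z := z - y  -- replace 1 occurrence(s) of z with (z - y)
  => ( z - y ) >= 15
stmt 2: y := x + z  -- replace 1 occurrence(s) of y with (x + z)
  => ( z - ( x + z ) ) >= 15
stmt 1: y := 1 - z  -- replace 0 occurrence(s) of y with (1 - z)
  => ( z - ( x + z ) ) >= 15

Answer: ( z - ( x + z ) ) >= 15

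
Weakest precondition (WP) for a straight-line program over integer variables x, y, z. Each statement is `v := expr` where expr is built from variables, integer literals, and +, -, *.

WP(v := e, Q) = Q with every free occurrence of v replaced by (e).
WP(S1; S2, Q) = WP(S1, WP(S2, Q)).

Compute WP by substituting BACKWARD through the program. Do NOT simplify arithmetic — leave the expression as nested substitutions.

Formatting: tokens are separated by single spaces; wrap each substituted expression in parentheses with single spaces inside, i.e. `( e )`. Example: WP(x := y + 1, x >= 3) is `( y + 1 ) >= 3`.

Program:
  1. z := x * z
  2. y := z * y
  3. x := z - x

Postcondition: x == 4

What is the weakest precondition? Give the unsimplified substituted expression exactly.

Answer: ( ( x * z ) - x ) == 4

Derivation:
post: x == 4
stmt 3: x := z - x  -- replace 1 occurrence(s) of x with (z - x)
  => ( z - x ) == 4
stmt 2: y := z * y  -- replace 0 occurrence(s) of y with (z * y)
  => ( z - x ) == 4
stmt 1: z := x * z  -- replace 1 occurrence(s) of z with (x * z)
  => ( ( x * z ) - x ) == 4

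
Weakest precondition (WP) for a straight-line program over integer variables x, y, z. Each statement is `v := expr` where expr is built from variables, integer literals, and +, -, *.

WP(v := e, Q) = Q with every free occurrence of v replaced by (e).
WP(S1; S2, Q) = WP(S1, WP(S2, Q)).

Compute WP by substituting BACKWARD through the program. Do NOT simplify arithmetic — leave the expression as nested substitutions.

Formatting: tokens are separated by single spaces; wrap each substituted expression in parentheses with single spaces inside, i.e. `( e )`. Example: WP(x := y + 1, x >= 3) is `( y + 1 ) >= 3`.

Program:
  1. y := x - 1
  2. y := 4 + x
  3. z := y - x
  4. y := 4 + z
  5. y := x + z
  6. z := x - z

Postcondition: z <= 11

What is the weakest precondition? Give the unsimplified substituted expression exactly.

post: z <= 11
stmt 6: z := x - z  -- replace 1 occurrence(s) of z with (x - z)
  => ( x - z ) <= 11
stmt 5: y := x + z  -- replace 0 occurrence(s) of y with (x + z)
  => ( x - z ) <= 11
stmt 4: y := 4 + z  -- replace 0 occurrence(s) of y with (4 + z)
  => ( x - z ) <= 11
stmt 3: z := y - x  -- replace 1 occurrence(s) of z with (y - x)
  => ( x - ( y - x ) ) <= 11
stmt 2: y := 4 + x  -- replace 1 occurrence(s) of y with (4 + x)
  => ( x - ( ( 4 + x ) - x ) ) <= 11
stmt 1: y := x - 1  -- replace 0 occurrence(s) of y with (x - 1)
  => ( x - ( ( 4 + x ) - x ) ) <= 11

Answer: ( x - ( ( 4 + x ) - x ) ) <= 11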